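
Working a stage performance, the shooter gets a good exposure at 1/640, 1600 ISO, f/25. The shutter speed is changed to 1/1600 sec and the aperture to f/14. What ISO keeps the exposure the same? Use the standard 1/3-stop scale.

ISO 1250

Shutter speed: 1/640 → 1/800 → 1/1000 → 1/1250 → 1/1600 — 1 1/3 stops shorter (darker).
Aperture: f/25 → f/22 → f/20 → f/18 → f/16 → f/14 — 1 2/3 stops larger aperture (brighter).
Net change so far: 1/3 stop brighter. Offset with the ISO: 1600 → 1250.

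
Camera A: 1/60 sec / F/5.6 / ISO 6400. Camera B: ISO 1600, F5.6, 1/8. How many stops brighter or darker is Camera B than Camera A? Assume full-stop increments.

Aperture: unchanged.
Shutter speed: 1/60 → 1/30 → 1/15 → 1/8 — 3 stops slower (brighter).
ISO: 6400 → 3200 → 1600 — 2 stops lower (darker).
Net: +3 −2 = +1 stop.

1 stop brighter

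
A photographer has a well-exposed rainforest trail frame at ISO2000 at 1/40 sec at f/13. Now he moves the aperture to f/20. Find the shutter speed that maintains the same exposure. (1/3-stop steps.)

Aperture: f/13 → f/14 → f/16 → f/18 → f/20 — 1 1/3 stops stopped down (darker).
Need 1 1/3 stops brighter from the shutter speed: 1/40 → 1/30 → 1/25 → 1/20 → 1/15.

1/15s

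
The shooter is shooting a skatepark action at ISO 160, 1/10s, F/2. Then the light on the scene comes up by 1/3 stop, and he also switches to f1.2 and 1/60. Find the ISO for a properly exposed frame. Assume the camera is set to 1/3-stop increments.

ISO 320

Scene light: 1/3 stop brighter.
Aperture: f/2 → f/1.8 → f/1.6 → f/1.4 → f/1.2 — 1 1/3 stops opened up (brighter).
Shutter speed: 1/10 → 1/13 → 1/15 → 1/20 → 1/25 → 1/30 → 1/40 → 1/50 → 1/60 — 2 2/3 stops faster (darker).
Net so far: 1 stop darker. ISO: 160 → 200 → 250 → 320.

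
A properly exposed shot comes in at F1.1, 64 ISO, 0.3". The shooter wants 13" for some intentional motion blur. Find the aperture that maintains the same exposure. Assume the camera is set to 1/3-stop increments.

Shutter speed: 0.3 → 0.4 → 0.5 → 0.6 → 0.8 → 1 → 1.3 → 1.6 → 2 → 2.5 → 3.2 → 4 → 5 → 6 → 8 → 10 → 13 — 5 1/3 stops longer (brighter).
Need 5 1/3 stops darker from the aperture: f/1.1 → f/1.2 → f/1.4 → f/1.6 → f/1.8 → f/2 → f/2.2 → f/2.5 → f/2.8 → f/3.2 → f/3.5 → f/4 → f/4.5 → f/5 → f/5.6 → f/6.3 → f/7.1.

f/7.1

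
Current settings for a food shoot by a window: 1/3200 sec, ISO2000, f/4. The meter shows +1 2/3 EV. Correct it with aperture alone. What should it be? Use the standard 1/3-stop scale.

Overexposed by 1 2/3 stops → need 1 2/3 stops darker.
Aperture: f/4 → f/4.5 → f/5 → f/5.6 → f/6.3 → f/7.1.

f/7.1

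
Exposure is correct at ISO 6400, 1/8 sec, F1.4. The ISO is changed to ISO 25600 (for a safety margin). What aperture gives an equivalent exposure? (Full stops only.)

f/2.8

ISO: 6400 → 12800 → 25600 — 2 stops raised (brighter).
Need 2 stops darker from the aperture: f/1.4 → f/2 → f/2.8.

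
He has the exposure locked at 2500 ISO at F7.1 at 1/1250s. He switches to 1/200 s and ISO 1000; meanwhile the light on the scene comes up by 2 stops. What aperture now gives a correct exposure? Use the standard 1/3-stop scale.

Scene light: 2 stops brighter.
Shutter speed: 1/1250 → 1/1000 → 1/800 → 1/640 → 1/500 → 1/400 → 1/320 → 1/250 → 1/200 — 2 2/3 stops slower (brighter).
ISO: 2500 → 2000 → 1600 → 1250 → 1000 — 1 1/3 stops dropped (darker).
Net so far: 3 1/3 stops brighter. Aperture: f/7.1 → f/8 → f/9 → f/10 → f/11 → f/13 → f/14 → f/16 → f/18 → f/20 → f/22.

f/22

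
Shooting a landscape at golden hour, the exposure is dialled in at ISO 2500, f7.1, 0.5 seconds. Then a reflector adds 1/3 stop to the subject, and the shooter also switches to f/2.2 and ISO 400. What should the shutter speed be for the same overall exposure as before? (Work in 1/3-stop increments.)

1/4s

Scene light: 1/3 stop brighter.
Aperture: f/7.1 → f/6.3 → f/5.6 → f/5 → f/4.5 → f/4 → f/3.5 → f/3.2 → f/2.8 → f/2.5 → f/2.2 — 3 1/3 stops wider (brighter).
ISO: 2500 → 2000 → 1600 → 1250 → 1000 → 800 → 640 → 500 → 400 — 2 2/3 stops lower (darker).
Net so far: 1 stop brighter. Shutter speed: 0.5 → 0.4 → 0.3 → 1/4.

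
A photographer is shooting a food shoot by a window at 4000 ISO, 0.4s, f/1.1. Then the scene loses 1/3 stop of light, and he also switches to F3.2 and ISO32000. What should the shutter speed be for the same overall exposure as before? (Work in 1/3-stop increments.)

Scene light: 1/3 stop darker.
Aperture: f/1.1 → f/1.2 → f/1.4 → f/1.6 → f/1.8 → f/2 → f/2.2 → f/2.5 → f/2.8 → f/3.2 — 3 stops stopped down (darker).
ISO: 4000 → 5000 → 6400 → 8000 → 10000 → 12800 → 16000 → 20000 → 25600 → 32000 — 3 stops higher (brighter).
Net so far: 1/3 stop darker. Shutter speed: 0.4 → 0.5.

0.5 s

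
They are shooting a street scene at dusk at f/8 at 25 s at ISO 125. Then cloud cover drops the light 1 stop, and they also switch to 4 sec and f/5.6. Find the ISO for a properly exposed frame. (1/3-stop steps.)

ISO 800

Scene light: 1 stop darker.
Shutter speed: 25 → 20 → 15 → 13 → 10 → 8 → 6 → 5 → 4 — 2 2/3 stops faster (darker).
Aperture: f/8 → f/7.1 → f/6.3 → f/5.6 — 1 stop opened up (brighter).
Net so far: 2 2/3 stops darker. ISO: 125 → 160 → 200 → 250 → 320 → 400 → 500 → 640 → 800.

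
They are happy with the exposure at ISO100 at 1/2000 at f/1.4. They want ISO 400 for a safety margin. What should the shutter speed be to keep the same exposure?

ISO: 100 → 200 → 400 — 2 stops higher (brighter).
Need 2 stops darker from the shutter speed: 1/2000 → 1/4000 → 1/8000.

1/8000s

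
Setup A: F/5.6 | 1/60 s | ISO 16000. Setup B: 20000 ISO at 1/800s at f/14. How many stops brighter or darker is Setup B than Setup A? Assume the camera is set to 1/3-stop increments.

Aperture: f/5.6 → f/6.3 → f/7.1 → f/8 → f/9 → f/10 → f/11 → f/13 → f/14 — 2 2/3 stops narrower (darker).
Shutter speed: 1/60 → 1/80 → 1/100 → 1/125 → 1/160 → 1/200 → 1/250 → 1/320 → 1/400 → 1/500 → 1/640 → 1/800 — 3 2/3 stops faster (darker).
ISO: 16000 → 20000 — 1/3 stop raised (brighter).
Net: −2 2/3 −3 2/3 +1/3 = −6 stops.

6 stops darker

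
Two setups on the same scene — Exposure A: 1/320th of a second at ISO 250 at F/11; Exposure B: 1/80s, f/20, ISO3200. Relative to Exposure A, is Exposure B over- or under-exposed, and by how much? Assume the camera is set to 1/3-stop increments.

4 stops brighter

Aperture: f/11 → f/13 → f/14 → f/16 → f/18 → f/20 — 1 2/3 stops smaller aperture (darker).
Shutter speed: 1/320 → 1/250 → 1/200 → 1/160 → 1/125 → 1/100 → 1/80 — 2 stops slower (brighter).
ISO: 250 → 320 → 400 → 500 → 640 → 800 → 1000 → 1250 → 1600 → 2000 → 2500 → 3200 — 3 2/3 stops higher (brighter).
Net: −1 2/3 +2 +3 2/3 = +4 stops.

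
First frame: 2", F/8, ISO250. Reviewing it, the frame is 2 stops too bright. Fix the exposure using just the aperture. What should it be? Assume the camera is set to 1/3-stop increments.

f/16

Overexposed by 2 stops → need 2 stops darker.
Aperture: f/8 → f/9 → f/10 → f/11 → f/13 → f/14 → f/16.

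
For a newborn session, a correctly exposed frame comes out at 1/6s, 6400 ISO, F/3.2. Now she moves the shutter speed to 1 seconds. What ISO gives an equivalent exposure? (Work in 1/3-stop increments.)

Shutter speed: 1/6 → 1/5 → 1/4 → 0.3 → 0.4 → 0.5 → 0.6 → 0.8 → 1 — 2 2/3 stops longer (brighter).
Need 2 2/3 stops darker from the ISO: 6400 → 5000 → 4000 → 3200 → 2500 → 2000 → 1600 → 1250 → 1000.

ISO 1000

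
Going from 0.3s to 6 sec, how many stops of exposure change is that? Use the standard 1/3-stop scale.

4 1/3 stops

0.3 → 0.4 → 0.5 → 0.6 → 0.8 → 1 → 1.3 → 1.6 → 2 → 2.5 → 3.2 → 4 → 5 → 6 — count the steps: 13 third-stops = 4 1/3 stops.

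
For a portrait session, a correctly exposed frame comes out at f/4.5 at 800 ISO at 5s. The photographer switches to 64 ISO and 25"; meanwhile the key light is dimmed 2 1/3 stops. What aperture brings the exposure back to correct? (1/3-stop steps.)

f/1.2

Scene light: 2 1/3 stops darker.
ISO: 800 → 640 → 500 → 400 → 320 → 250 → 200 → 160 → 125 → 100 → 80 → 64 — 3 2/3 stops dropped (darker).
Shutter speed: 5 → 6 → 8 → 10 → 13 → 15 → 20 → 25 — 2 1/3 stops longer (brighter).
Net so far: 3 2/3 stops darker. Aperture: f/4.5 → f/4 → f/3.5 → f/3.2 → f/2.8 → f/2.5 → f/2.2 → f/2 → f/1.8 → f/1.6 → f/1.4 → f/1.2.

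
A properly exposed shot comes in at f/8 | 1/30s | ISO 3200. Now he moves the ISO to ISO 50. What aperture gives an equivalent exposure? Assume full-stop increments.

f/1.0

ISO: 3200 → 1600 → 800 → 400 → 200 → 100 → 50 — 6 stops dropped (darker).
Need 6 stops brighter from the aperture: f/8 → f/5.6 → f/4 → f/2.8 → f/2 → f/1.4 → f/1.0.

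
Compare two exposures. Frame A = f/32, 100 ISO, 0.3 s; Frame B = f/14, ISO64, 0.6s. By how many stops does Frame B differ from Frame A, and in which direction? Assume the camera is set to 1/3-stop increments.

Aperture: f/32 → f/29 → f/25 → f/22 → f/20 → f/18 → f/16 → f/14 — 2 1/3 stops opened up (brighter).
Shutter speed: 0.3 → 0.4 → 0.5 → 0.6 — 1 stop slower (brighter).
ISO: 100 → 80 → 64 — 2/3 stop dropped (darker).
Net: +2 1/3 +1 −2/3 = +2 2/3 stops.

2 2/3 stops brighter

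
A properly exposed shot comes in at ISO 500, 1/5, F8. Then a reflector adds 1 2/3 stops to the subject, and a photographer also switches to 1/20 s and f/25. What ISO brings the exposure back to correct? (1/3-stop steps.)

ISO 6400

Scene light: 1 2/3 stops brighter.
Shutter speed: 1/5 → 1/6 → 1/8 → 1/10 → 1/13 → 1/15 → 1/20 — 2 stops shorter (darker).
Aperture: f/8 → f/9 → f/10 → f/11 → f/13 → f/14 → f/16 → f/18 → f/20 → f/22 → f/25 — 3 1/3 stops narrower (darker).
Net so far: 3 2/3 stops darker. ISO: 500 → 640 → 800 → 1000 → 1250 → 1600 → 2000 → 2500 → 3200 → 4000 → 5000 → 6400.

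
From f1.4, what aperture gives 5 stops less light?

Aperture: f/1.4 → f/2 → f/2.8 → f/4 → f/5.6 → f/8 — 5 stops smaller aperture (darker).

f/8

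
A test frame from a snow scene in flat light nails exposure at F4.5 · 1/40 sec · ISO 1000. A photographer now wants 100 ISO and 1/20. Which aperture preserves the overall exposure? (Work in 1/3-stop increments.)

ISO: 1000 → 800 → 640 → 500 → 400 → 320 → 250 → 200 → 160 → 125 → 100 — 3 1/3 stops dropped (darker).
Shutter speed: 1/40 → 1/30 → 1/25 → 1/20 — 1 stop slower (brighter).
Net change so far: 2 1/3 stops darker. Offset with the aperture: f/4.5 → f/4 → f/3.5 → f/3.2 → f/2.8 → f/2.5 → f/2.2 → f/2.

f/2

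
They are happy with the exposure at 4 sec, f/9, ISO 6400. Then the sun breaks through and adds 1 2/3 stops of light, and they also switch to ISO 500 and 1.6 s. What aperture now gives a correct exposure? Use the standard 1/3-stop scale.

Scene light: 1 2/3 stops brighter.
ISO: 6400 → 5000 → 4000 → 3200 → 2500 → 2000 → 1600 → 1250 → 1000 → 800 → 640 → 500 — 3 2/3 stops dropped (darker).
Shutter speed: 4 → 3.2 → 2.5 → 2 → 1.6 — 1 1/3 stops faster (darker).
Net so far: 3 1/3 stops darker. Aperture: f/9 → f/8 → f/7.1 → f/6.3 → f/5.6 → f/5 → f/4.5 → f/4 → f/3.5 → f/3.2 → f/2.8.

f/2.8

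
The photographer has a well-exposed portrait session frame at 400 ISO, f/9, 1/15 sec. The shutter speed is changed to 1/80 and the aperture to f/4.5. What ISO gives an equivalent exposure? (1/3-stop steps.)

Shutter speed: 1/15 → 1/20 → 1/25 → 1/30 → 1/40 → 1/50 → 1/60 → 1/80 — 2 1/3 stops faster (darker).
Aperture: f/9 → f/8 → f/7.1 → f/6.3 → f/5.6 → f/5 → f/4.5 — 2 stops wider (brighter).
Net change so far: 1/3 stop darker. Offset with the ISO: 400 → 500.

ISO 500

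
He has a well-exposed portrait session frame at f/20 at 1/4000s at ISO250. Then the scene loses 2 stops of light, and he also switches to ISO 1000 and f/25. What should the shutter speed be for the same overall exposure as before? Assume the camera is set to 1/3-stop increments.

Scene light: 2 stops darker.
ISO: 250 → 320 → 400 → 500 → 640 → 800 → 1000 — 2 stops higher (brighter).
Aperture: f/20 → f/22 → f/25 — 2/3 stop narrower (darker).
Net so far: 2/3 stop darker. Shutter speed: 1/4000 → 1/3200 → 1/2500.

1/2500s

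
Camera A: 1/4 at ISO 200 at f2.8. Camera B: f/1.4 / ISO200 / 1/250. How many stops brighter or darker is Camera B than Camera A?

Aperture: f/2.8 → f/2 → f/1.4 — 2 stops larger aperture (brighter).
Shutter speed: 1/4 → 1/8 → 1/15 → 1/30 → 1/60 → 1/125 → 1/250 — 6 stops faster (darker).
ISO: unchanged.
Net: +2 −6 = −4 stops.

4 stops darker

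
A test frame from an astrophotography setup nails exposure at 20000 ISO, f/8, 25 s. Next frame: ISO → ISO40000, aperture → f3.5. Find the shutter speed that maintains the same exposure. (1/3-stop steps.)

ISO: 20000 → 25600 → 32000 → 40000 — 1 stop raised (brighter).
Aperture: f/8 → f/7.1 → f/6.3 → f/5.6 → f/5 → f/4.5 → f/4 → f/3.5 — 2 1/3 stops opened up (brighter).
Net change so far: 3 1/3 stops brighter. Offset with the shutter speed: 25 → 20 → 15 → 13 → 10 → 8 → 6 → 5 → 4 → 3.2 → 2.5.

2.5 s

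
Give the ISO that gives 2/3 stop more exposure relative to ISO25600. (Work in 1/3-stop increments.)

ISO 40000

ISO: 25600 → 32000 → 40000 — 2/3 stop raised (brighter).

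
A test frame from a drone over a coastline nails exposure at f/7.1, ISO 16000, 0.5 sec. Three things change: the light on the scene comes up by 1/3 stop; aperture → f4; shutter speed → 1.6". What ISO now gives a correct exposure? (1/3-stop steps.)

Scene light: 1/3 stop brighter.
Aperture: f/7.1 → f/6.3 → f/5.6 → f/5 → f/4.5 → f/4 — 1 2/3 stops larger aperture (brighter).
Shutter speed: 0.5 → 0.6 → 0.8 → 1 → 1.3 → 1.6 — 1 2/3 stops slower (brighter).
Net so far: 3 2/3 stops brighter. ISO: 16000 → 12800 → 10000 → 8000 → 6400 → 5000 → 4000 → 3200 → 2500 → 2000 → 1600 → 1250.

ISO 1250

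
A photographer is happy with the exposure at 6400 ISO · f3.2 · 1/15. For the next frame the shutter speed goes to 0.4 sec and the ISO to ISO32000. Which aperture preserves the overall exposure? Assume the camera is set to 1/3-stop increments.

Shutter speed: 1/15 → 1/13 → 1/10 → 1/8 → 1/6 → 1/5 → 1/4 → 0.3 → 0.4 — 2 2/3 stops slower (brighter).
ISO: 6400 → 8000 → 10000 → 12800 → 16000 → 20000 → 25600 → 32000 — 2 1/3 stops raised (brighter).
Net change so far: 5 stops brighter. Offset with the aperture: f/3.2 → f/3.5 → f/4 → f/4.5 → f/5 → f/5.6 → f/6.3 → f/7.1 → f/8 → f/9 → f/10 → f/11 → f/13 → f/14 → f/16 → f/18.

f/18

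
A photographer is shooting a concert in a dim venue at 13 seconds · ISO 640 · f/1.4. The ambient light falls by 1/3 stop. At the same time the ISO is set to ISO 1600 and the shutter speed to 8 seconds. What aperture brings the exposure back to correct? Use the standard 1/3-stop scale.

f/1.6

Scene light: 1/3 stop darker.
ISO: 640 → 800 → 1000 → 1250 → 1600 — 1 1/3 stops raised (brighter).
Shutter speed: 13 → 10 → 8 — 2/3 stop shorter (darker).
Net so far: 1/3 stop brighter. Aperture: f/1.4 → f/1.6.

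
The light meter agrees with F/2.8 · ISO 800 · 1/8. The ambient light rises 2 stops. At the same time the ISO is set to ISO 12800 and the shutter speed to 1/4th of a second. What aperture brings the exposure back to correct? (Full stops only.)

Scene light: 2 stops brighter.
ISO: 800 → 1600 → 3200 → 6400 → 12800 — 4 stops higher (brighter).
Shutter speed: 1/8 → 1/4 — 1 stop slower (brighter).
Net so far: 7 stops brighter. Aperture: f/2.8 → f/4 → f/5.6 → f/8 → f/11 → f/16 → f/22 → f/32.

f/32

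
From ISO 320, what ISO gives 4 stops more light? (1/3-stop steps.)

ISO: 320 → 400 → 500 → 640 → 800 → 1000 → 1250 → 1600 → 2000 → 2500 → 3200 → 4000 → 5000 — 4 stops raised (brighter).

ISO 5000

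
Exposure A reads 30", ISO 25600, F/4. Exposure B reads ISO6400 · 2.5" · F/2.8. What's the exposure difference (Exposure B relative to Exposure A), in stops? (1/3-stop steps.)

Aperture: f/4 → f/3.5 → f/3.2 → f/2.8 — 1 stop opened up (brighter).
Shutter speed: 30 → 25 → 20 → 15 → 13 → 10 → 8 → 6 → 5 → 4 → 3.2 → 2.5 — 3 2/3 stops shorter (darker).
ISO: 25600 → 20000 → 16000 → 12800 → 10000 → 8000 → 6400 — 2 stops dropped (darker).
Net: +1 −3 2/3 −2 = −4 2/3 stops.

4 2/3 stops darker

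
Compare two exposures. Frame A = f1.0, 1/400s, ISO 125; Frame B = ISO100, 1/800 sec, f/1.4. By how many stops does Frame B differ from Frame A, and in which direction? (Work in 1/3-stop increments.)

2 1/3 stops darker

Aperture: f/1.0 → f/1.1 → f/1.2 → f/1.4 — 1 stop stopped down (darker).
Shutter speed: 1/400 → 1/500 → 1/640 → 1/800 — 1 stop faster (darker).
ISO: 125 → 100 — 1/3 stop lower (darker).
Net: −1 −1 −1/3 = −2 1/3 stops.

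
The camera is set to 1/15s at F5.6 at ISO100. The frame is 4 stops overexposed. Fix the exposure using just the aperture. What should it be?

Overexposed by 4 stops → need 4 stops darker.
Aperture: f/5.6 → f/8 → f/11 → f/16 → f/22.

f/22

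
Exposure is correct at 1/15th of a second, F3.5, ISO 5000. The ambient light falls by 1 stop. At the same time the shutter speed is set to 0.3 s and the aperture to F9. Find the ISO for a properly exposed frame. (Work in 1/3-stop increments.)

ISO 12800

Scene light: 1 stop darker.
Shutter speed: 1/15 → 1/13 → 1/10 → 1/8 → 1/6 → 1/5 → 1/4 → 0.3 — 2 1/3 stops slower (brighter).
Aperture: f/3.5 → f/4 → f/4.5 → f/5 → f/5.6 → f/6.3 → f/7.1 → f/8 → f/9 — 2 2/3 stops smaller aperture (darker).
Net so far: 1 1/3 stops darker. ISO: 5000 → 6400 → 8000 → 10000 → 12800.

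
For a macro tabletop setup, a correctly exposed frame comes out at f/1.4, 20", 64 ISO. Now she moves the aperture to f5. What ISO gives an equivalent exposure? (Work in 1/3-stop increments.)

Aperture: f/1.4 → f/1.6 → f/1.8 → f/2 → f/2.2 → f/2.5 → f/2.8 → f/3.2 → f/3.5 → f/4 → f/4.5 → f/5 — 3 2/3 stops stopped down (darker).
Need 3 2/3 stops brighter from the ISO: 64 → 80 → 100 → 125 → 160 → 200 → 250 → 320 → 400 → 500 → 640 → 800.

ISO 800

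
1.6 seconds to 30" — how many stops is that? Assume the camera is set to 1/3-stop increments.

1.6 → 2 → 2.5 → 3.2 → 4 → 5 → 6 → 8 → 10 → 13 → 15 → 20 → 25 → 30 — count the steps: 13 third-stops = 4 1/3 stops.

4 1/3 stops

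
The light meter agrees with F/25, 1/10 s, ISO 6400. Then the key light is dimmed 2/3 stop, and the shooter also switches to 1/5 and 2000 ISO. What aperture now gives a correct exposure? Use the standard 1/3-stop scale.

Scene light: 2/3 stop darker.
Shutter speed: 1/10 → 1/8 → 1/6 → 1/5 — 1 stop longer (brighter).
ISO: 6400 → 5000 → 4000 → 3200 → 2500 → 2000 — 1 2/3 stops lower (darker).
Net so far: 1 1/3 stops darker. Aperture: f/25 → f/22 → f/20 → f/18 → f/16.

f/16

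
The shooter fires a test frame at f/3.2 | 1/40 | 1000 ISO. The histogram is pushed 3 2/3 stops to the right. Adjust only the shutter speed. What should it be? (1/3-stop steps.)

Overexposed by 3 2/3 stops → need 3 2/3 stops darker.
Shutter speed: 1/40 → 1/50 → 1/60 → 1/80 → 1/100 → 1/125 → 1/160 → 1/200 → 1/250 → 1/320 → 1/400 → 1/500.

1/500s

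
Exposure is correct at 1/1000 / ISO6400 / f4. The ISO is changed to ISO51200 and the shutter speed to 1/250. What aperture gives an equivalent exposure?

f/22

ISO: 6400 → 12800 → 25600 → 51200 — 3 stops raised (brighter).
Shutter speed: 1/1000 → 1/500 → 1/250 — 2 stops slower (brighter).
Net change so far: 5 stops brighter. Offset with the aperture: f/4 → f/5.6 → f/8 → f/11 → f/16 → f/22.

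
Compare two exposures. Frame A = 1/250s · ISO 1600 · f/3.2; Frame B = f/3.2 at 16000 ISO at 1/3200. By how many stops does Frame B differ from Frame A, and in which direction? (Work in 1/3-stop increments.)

Aperture: unchanged.
Shutter speed: 1/250 → 1/320 → 1/400 → 1/500 → 1/640 → 1/800 → 1/1000 → 1/1250 → 1/1600 → 1/2000 → 1/2500 → 1/3200 — 3 2/3 stops shorter (darker).
ISO: 1600 → 2000 → 2500 → 3200 → 4000 → 5000 → 6400 → 8000 → 10000 → 12800 → 16000 — 3 1/3 stops higher (brighter).
Net: −3 2/3 +3 1/3 = −1/3 stops.

1/3 stop darker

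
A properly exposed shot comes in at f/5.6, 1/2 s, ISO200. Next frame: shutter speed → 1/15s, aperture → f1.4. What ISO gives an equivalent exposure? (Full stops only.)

Shutter speed: 1/2 → 1/4 → 1/8 → 1/15 — 3 stops faster (darker).
Aperture: f/5.6 → f/4 → f/2.8 → f/2 → f/1.4 — 4 stops opened up (brighter).
Net change so far: 1 stop brighter. Offset with the ISO: 200 → 100.

ISO 100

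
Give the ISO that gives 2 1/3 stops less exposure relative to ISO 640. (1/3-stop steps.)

ISO 125

ISO: 640 → 500 → 400 → 320 → 250 → 200 → 160 → 125 — 2 1/3 stops dropped (darker).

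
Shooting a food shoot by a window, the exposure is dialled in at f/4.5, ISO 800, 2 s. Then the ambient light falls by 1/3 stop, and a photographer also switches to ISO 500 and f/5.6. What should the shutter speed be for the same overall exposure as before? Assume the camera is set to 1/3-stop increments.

6 s

Scene light: 1/3 stop darker.
ISO: 800 → 640 → 500 — 2/3 stop dropped (darker).
Aperture: f/4.5 → f/5 → f/5.6 — 2/3 stop smaller aperture (darker).
Net so far: 1 2/3 stops darker. Shutter speed: 2 → 2.5 → 3.2 → 4 → 5 → 6.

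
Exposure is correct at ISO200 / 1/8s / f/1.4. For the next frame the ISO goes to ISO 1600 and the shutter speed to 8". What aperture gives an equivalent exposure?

f/32

ISO: 200 → 400 → 800 → 1600 — 3 stops raised (brighter).
Shutter speed: 1/8 → 1/4 → 1/2 → 1 → 2 → 4 → 8 — 6 stops longer (brighter).
Net change so far: 9 stops brighter. Offset with the aperture: f/1.4 → f/2 → f/2.8 → f/4 → f/5.6 → f/8 → f/11 → f/16 → f/22 → f/32.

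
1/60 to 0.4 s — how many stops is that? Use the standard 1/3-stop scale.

1/60 → 1/50 → 1/40 → 1/30 → 1/25 → 1/20 → 1/15 → 1/13 → 1/10 → 1/8 → 1/6 → 1/5 → 1/4 → 0.3 → 0.4 — count the steps: 14 third-stops = 4 2/3 stops.

4 2/3 stops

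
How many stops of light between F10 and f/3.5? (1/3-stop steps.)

3 stops

f/10 → f/9 → f/8 → f/7.1 → f/6.3 → f/5.6 → f/5 → f/4.5 → f/4 → f/3.5 — count the steps: 9 third-stops = 3 stops.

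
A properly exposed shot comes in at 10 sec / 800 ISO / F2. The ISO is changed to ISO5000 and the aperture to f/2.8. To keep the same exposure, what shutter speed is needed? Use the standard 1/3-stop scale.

3.2 s

ISO: 800 → 1000 → 1250 → 1600 → 2000 → 2500 → 3200 → 4000 → 5000 — 2 2/3 stops higher (brighter).
Aperture: f/2 → f/2.2 → f/2.5 → f/2.8 — 1 stop narrower (darker).
Net change so far: 1 2/3 stops brighter. Offset with the shutter speed: 10 → 8 → 6 → 5 → 4 → 3.2.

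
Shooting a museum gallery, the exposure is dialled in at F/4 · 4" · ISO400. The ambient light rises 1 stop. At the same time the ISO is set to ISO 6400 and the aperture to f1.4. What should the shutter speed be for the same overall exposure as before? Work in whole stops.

Scene light: 1 stop brighter.
ISO: 400 → 800 → 1600 → 3200 → 6400 — 4 stops higher (brighter).
Aperture: f/4 → f/2.8 → f/2 → f/1.4 — 3 stops larger aperture (brighter).
Net so far: 8 stops brighter. Shutter speed: 4 → 2 → 1 → 1/2 → 1/4 → 1/8 → 1/15 → 1/30 → 1/60.

1/60s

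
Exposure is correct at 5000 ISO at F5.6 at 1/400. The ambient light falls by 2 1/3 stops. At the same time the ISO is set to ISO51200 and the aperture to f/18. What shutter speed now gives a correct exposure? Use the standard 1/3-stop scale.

Scene light: 2 1/3 stops darker.
ISO: 5000 → 6400 → 8000 → 10000 → 12800 → 16000 → 20000 → 25600 → 32000 → 40000 → 51200 — 3 1/3 stops raised (brighter).
Aperture: f/5.6 → f/6.3 → f/7.1 → f/8 → f/9 → f/10 → f/11 → f/13 → f/14 → f/16 → f/18 — 3 1/3 stops smaller aperture (darker).
Net so far: 2 1/3 stops darker. Shutter speed: 1/400 → 1/320 → 1/250 → 1/200 → 1/160 → 1/125 → 1/100 → 1/80.

1/80s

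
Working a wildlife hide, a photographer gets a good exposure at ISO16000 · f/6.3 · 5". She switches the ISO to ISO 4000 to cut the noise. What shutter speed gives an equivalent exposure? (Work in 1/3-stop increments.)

ISO: 16000 → 12800 → 10000 → 8000 → 6400 → 5000 → 4000 — 2 stops lower (darker).
Need 2 stops brighter from the shutter speed: 5 → 6 → 8 → 10 → 13 → 15 → 20.

20 s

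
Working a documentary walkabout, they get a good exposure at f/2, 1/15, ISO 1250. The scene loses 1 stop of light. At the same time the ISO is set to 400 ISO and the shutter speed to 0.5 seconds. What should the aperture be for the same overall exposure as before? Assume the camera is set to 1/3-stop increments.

f/2.2

Scene light: 1 stop darker.
ISO: 1250 → 1000 → 800 → 640 → 500 → 400 — 1 2/3 stops dropped (darker).
Shutter speed: 1/15 → 1/13 → 1/10 → 1/8 → 1/6 → 1/5 → 1/4 → 0.3 → 0.4 → 0.5 — 3 stops longer (brighter).
Net so far: 1/3 stop brighter. Aperture: f/2 → f/2.2.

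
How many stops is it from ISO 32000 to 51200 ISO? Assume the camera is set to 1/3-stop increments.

2/3 stop

32000 → 40000 → 51200 — count the steps: 2 third-stops = 2/3 stop.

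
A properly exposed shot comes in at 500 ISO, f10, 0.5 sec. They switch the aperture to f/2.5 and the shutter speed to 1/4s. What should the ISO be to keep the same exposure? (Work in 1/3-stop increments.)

Aperture: f/10 → f/9 → f/8 → f/7.1 → f/6.3 → f/5.6 → f/5 → f/4.5 → f/4 → f/3.5 → f/3.2 → f/2.8 → f/2.5 — 4 stops larger aperture (brighter).
Shutter speed: 0.5 → 0.4 → 0.3 → 1/4 — 1 stop shorter (darker).
Net change so far: 3 stops brighter. Offset with the ISO: 500 → 400 → 320 → 250 → 200 → 160 → 125 → 100 → 80 → 64.

ISO 64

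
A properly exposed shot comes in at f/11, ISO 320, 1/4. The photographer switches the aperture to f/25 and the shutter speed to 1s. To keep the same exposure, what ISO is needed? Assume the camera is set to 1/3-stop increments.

Aperture: f/11 → f/13 → f/14 → f/16 → f/18 → f/20 → f/22 → f/25 — 2 1/3 stops smaller aperture (darker).
Shutter speed: 1/4 → 0.3 → 0.4 → 0.5 → 0.6 → 0.8 → 1 — 2 stops longer (brighter).
Net change so far: 1/3 stop darker. Offset with the ISO: 320 → 400.

ISO 400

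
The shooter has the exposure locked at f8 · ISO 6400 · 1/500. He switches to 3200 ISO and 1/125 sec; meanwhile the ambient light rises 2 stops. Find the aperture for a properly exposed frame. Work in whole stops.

f/22

Scene light: 2 stops brighter.
ISO: 6400 → 3200 — 1 stop lower (darker).
Shutter speed: 1/500 → 1/250 → 1/125 — 2 stops slower (brighter).
Net so far: 3 stops brighter. Aperture: f/8 → f/11 → f/16 → f/22.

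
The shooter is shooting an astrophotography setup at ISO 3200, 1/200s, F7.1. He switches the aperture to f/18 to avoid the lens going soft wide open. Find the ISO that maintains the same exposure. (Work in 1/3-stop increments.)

Aperture: f/7.1 → f/8 → f/9 → f/10 → f/11 → f/13 → f/14 → f/16 → f/18 — 2 2/3 stops narrower (darker).
Need 2 2/3 stops brighter from the ISO: 3200 → 4000 → 5000 → 6400 → 8000 → 10000 → 12800 → 16000 → 20000.

ISO 20000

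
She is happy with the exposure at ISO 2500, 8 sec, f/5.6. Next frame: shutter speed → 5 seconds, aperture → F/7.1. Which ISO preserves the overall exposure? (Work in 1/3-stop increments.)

ISO 6400

Shutter speed: 8 → 6 → 5 — 2/3 stop faster (darker).
Aperture: f/5.6 → f/6.3 → f/7.1 — 2/3 stop smaller aperture (darker).
Net change so far: 1 1/3 stops darker. Offset with the ISO: 2500 → 3200 → 4000 → 5000 → 6400.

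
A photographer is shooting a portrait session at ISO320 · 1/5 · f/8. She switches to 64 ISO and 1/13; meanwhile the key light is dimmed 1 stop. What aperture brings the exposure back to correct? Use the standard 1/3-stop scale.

Scene light: 1 stop darker.
ISO: 320 → 250 → 200 → 160 → 125 → 100 → 80 → 64 — 2 1/3 stops lower (darker).
Shutter speed: 1/5 → 1/6 → 1/8 → 1/10 → 1/13 — 1 1/3 stops shorter (darker).
Net so far: 4 2/3 stops darker. Aperture: f/8 → f/7.1 → f/6.3 → f/5.6 → f/5 → f/4.5 → f/4 → f/3.5 → f/3.2 → f/2.8 → f/2.5 → f/2.2 → f/2 → f/1.8 → f/1.6.

f/1.6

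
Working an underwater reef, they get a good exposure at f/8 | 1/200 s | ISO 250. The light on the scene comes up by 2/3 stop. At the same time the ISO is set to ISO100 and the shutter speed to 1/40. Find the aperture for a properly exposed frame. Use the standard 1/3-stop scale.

f/14

Scene light: 2/3 stop brighter.
ISO: 250 → 200 → 160 → 125 → 100 — 1 1/3 stops lower (darker).
Shutter speed: 1/200 → 1/160 → 1/125 → 1/100 → 1/80 → 1/60 → 1/50 → 1/40 — 2 1/3 stops longer (brighter).
Net so far: 1 2/3 stops brighter. Aperture: f/8 → f/9 → f/10 → f/11 → f/13 → f/14.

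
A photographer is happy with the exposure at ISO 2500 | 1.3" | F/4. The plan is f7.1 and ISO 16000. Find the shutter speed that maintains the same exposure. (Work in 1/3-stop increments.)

Aperture: f/4 → f/4.5 → f/5 → f/5.6 → f/6.3 → f/7.1 — 1 2/3 stops stopped down (darker).
ISO: 2500 → 3200 → 4000 → 5000 → 6400 → 8000 → 10000 → 12800 → 16000 — 2 2/3 stops higher (brighter).
Net change so far: 1 stop brighter. Offset with the shutter speed: 1.3 → 1 → 0.8 → 0.6.

0.6 s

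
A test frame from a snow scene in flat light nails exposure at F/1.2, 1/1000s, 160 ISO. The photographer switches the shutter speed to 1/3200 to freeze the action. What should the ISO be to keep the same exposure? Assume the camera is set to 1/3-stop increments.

ISO 500

Shutter speed: 1/1000 → 1/1250 → 1/1600 → 1/2000 → 1/2500 → 1/3200 — 1 2/3 stops shorter (darker).
Need 1 2/3 stops brighter from the ISO: 160 → 200 → 250 → 320 → 400 → 500.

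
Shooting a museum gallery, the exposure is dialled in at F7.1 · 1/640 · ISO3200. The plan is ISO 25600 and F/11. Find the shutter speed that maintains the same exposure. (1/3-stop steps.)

1/2000s

ISO: 3200 → 4000 → 5000 → 6400 → 8000 → 10000 → 12800 → 16000 → 20000 → 25600 — 3 stops raised (brighter).
Aperture: f/7.1 → f/8 → f/9 → f/10 → f/11 — 1 1/3 stops narrower (darker).
Net change so far: 1 2/3 stops brighter. Offset with the shutter speed: 1/640 → 1/800 → 1/1000 → 1/1250 → 1/1600 → 1/2000.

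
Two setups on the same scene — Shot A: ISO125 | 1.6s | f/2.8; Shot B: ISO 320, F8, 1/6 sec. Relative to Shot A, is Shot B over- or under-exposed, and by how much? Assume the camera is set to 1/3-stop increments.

5 stops darker

Aperture: f/2.8 → f/3.2 → f/3.5 → f/4 → f/4.5 → f/5 → f/5.6 → f/6.3 → f/7.1 → f/8 — 3 stops smaller aperture (darker).
Shutter speed: 1.6 → 1.3 → 1 → 0.8 → 0.6 → 0.5 → 0.4 → 0.3 → 1/4 → 1/5 → 1/6 — 3 1/3 stops shorter (darker).
ISO: 125 → 160 → 200 → 250 → 320 — 1 1/3 stops raised (brighter).
Net: −3 −3 1/3 +1 1/3 = −5 stops.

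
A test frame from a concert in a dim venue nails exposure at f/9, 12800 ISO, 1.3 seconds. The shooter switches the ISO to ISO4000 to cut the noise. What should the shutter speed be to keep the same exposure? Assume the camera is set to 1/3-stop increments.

ISO: 12800 → 10000 → 8000 → 6400 → 5000 → 4000 — 1 2/3 stops dropped (darker).
Need 1 2/3 stops brighter from the shutter speed: 1.3 → 1.6 → 2 → 2.5 → 3.2 → 4.

4 s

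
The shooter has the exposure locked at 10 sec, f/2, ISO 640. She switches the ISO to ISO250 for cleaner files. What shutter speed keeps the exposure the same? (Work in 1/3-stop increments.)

25 s

ISO: 640 → 500 → 400 → 320 → 250 — 1 1/3 stops lower (darker).
Need 1 1/3 stops brighter from the shutter speed: 10 → 13 → 15 → 20 → 25.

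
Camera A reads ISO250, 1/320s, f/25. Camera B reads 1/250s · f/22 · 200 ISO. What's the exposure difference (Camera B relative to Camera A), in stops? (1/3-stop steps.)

1/3 stop brighter

Aperture: f/25 → f/22 — 1/3 stop larger aperture (brighter).
Shutter speed: 1/320 → 1/250 — 1/3 stop longer (brighter).
ISO: 250 → 200 — 1/3 stop dropped (darker).
Net: +1/3 +1/3 −1/3 = +1/3 stops.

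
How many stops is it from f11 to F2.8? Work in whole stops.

4 stops

f/11 → f/8 → f/5.6 → f/4 → f/2.8 — count the steps: 4 stops.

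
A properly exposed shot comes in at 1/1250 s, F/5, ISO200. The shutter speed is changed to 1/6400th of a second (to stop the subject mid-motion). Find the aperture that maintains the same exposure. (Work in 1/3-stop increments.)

Shutter speed: 1/1250 → 1/1600 → 1/2000 → 1/2500 → 1/3200 → 1/4000 → 1/5000 → 1/6400 — 2 1/3 stops faster (darker).
Need 2 1/3 stops brighter from the aperture: f/5 → f/4.5 → f/4 → f/3.5 → f/3.2 → f/2.8 → f/2.5 → f/2.2.

f/2.2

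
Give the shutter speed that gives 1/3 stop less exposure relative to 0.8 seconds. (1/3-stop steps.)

Shutter speed: 0.8 → 0.6 — 1/3 stop faster (darker).

0.6 s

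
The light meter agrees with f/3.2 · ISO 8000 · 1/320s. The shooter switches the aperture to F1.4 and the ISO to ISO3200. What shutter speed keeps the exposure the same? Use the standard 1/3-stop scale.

Aperture: f/3.2 → f/2.8 → f/2.5 → f/2.2 → f/2 → f/1.8 → f/1.6 → f/1.4 — 2 1/3 stops opened up (brighter).
ISO: 8000 → 6400 → 5000 → 4000 → 3200 — 1 1/3 stops dropped (darker).
Net change so far: 1 stop brighter. Offset with the shutter speed: 1/320 → 1/400 → 1/500 → 1/640.

1/640s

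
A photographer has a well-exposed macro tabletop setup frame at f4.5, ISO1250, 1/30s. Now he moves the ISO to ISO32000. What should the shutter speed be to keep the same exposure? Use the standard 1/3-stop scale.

ISO: 1250 → 1600 → 2000 → 2500 → 3200 → 4000 → 5000 → 6400 → 8000 → 10000 → 12800 → 16000 → 20000 → 25600 → 32000 — 4 2/3 stops raised (brighter).
Need 4 2/3 stops darker from the shutter speed: 1/30 → 1/40 → 1/50 → 1/60 → 1/80 → 1/100 → 1/125 → 1/160 → 1/200 → 1/250 → 1/320 → 1/400 → 1/500 → 1/640 → 1/800.

1/800s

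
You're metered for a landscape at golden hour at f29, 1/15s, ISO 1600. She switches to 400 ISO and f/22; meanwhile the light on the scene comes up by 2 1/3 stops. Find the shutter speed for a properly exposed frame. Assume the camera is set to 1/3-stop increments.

Scene light: 2 1/3 stops brighter.
ISO: 1600 → 1250 → 1000 → 800 → 640 → 500 → 400 — 2 stops dropped (darker).
Aperture: f/29 → f/25 → f/22 — 2/3 stop opened up (brighter).
Net so far: 1 stop brighter. Shutter speed: 1/15 → 1/20 → 1/25 → 1/30.

1/30s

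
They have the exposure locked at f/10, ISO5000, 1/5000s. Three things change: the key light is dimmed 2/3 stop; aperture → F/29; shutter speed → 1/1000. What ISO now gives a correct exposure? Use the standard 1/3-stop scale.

ISO 12800

Scene light: 2/3 stop darker.
Aperture: f/10 → f/11 → f/13 → f/14 → f/16 → f/18 → f/20 → f/22 → f/25 → f/29 — 3 stops stopped down (darker).
Shutter speed: 1/5000 → 1/4000 → 1/3200 → 1/2500 → 1/2000 → 1/1600 → 1/1250 → 1/1000 — 2 1/3 stops slower (brighter).
Net so far: 1 1/3 stops darker. ISO: 5000 → 6400 → 8000 → 10000 → 12800.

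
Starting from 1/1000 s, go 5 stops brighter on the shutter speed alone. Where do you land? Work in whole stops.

Shutter speed: 1/1000 → 1/500 → 1/250 → 1/125 → 1/60 → 1/30 — 5 stops longer (brighter).

1/30s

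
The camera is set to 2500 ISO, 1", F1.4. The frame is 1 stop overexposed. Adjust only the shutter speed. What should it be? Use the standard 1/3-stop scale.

0.5 s

Overexposed by 1 stop → need 1 stop darker.
Shutter speed: 1 → 0.8 → 0.6 → 0.5.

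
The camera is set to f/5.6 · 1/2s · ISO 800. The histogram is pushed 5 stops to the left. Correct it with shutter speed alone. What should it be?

15 s

Underexposed by 5 stops → need 5 stops brighter.
Shutter speed: 1/2 → 1 → 2 → 4 → 8 → 15.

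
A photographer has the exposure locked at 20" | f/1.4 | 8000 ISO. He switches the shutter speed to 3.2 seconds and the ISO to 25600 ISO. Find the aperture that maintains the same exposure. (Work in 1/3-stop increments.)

Shutter speed: 20 → 15 → 13 → 10 → 8 → 6 → 5 → 4 → 3.2 — 2 2/3 stops faster (darker).
ISO: 8000 → 10000 → 12800 → 16000 → 20000 → 25600 — 1 2/3 stops raised (brighter).
Net change so far: 1 stop darker. Offset with the aperture: f/1.4 → f/1.2 → f/1.1 → f/1.0.

f/1.0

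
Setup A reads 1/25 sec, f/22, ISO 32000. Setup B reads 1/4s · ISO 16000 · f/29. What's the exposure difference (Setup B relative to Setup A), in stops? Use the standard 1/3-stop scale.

Aperture: f/22 → f/25 → f/29 — 2/3 stop narrower (darker).
Shutter speed: 1/25 → 1/20 → 1/15 → 1/13 → 1/10 → 1/8 → 1/6 → 1/5 → 1/4 — 2 2/3 stops longer (brighter).
ISO: 32000 → 25600 → 20000 → 16000 — 1 stop lower (darker).
Net: −2/3 +2 2/3 −1 = +1 stop.

1 stop brighter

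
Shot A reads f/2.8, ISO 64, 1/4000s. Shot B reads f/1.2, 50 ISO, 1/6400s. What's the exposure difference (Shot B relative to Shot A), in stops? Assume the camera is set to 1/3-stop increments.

1 1/3 stops brighter

Aperture: f/2.8 → f/2.5 → f/2.2 → f/2 → f/1.8 → f/1.6 → f/1.4 → f/1.2 — 2 1/3 stops opened up (brighter).
Shutter speed: 1/4000 → 1/5000 → 1/6400 — 2/3 stop shorter (darker).
ISO: 64 → 50 — 1/3 stop lower (darker).
Net: +2 1/3 −2/3 −1/3 = +1 1/3 stops.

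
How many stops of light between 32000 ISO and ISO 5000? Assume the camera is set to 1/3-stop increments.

2 2/3 stops

32000 → 25600 → 20000 → 16000 → 12800 → 10000 → 8000 → 6400 → 5000 — count the steps: 8 third-stops = 2 2/3 stops.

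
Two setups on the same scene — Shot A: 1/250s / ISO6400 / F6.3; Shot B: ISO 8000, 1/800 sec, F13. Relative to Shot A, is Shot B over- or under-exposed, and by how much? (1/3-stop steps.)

Aperture: f/6.3 → f/7.1 → f/8 → f/9 → f/10 → f/11 → f/13 — 2 stops narrower (darker).
Shutter speed: 1/250 → 1/320 → 1/400 → 1/500 → 1/640 → 1/800 — 1 2/3 stops faster (darker).
ISO: 6400 → 8000 — 1/3 stop higher (brighter).
Net: −2 −1 2/3 +1/3 = −3 1/3 stops.

3 1/3 stops darker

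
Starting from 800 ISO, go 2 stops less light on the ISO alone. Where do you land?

ISO: 800 → 400 → 200 — 2 stops dropped (darker).

ISO 200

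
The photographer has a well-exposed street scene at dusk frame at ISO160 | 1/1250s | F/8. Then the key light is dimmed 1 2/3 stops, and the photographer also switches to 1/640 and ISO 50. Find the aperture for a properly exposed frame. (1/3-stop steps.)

f/3.5

Scene light: 1 2/3 stops darker.
Shutter speed: 1/1250 → 1/1000 → 1/800 → 1/640 — 1 stop longer (brighter).
ISO: 160 → 125 → 100 → 80 → 64 → 50 — 1 2/3 stops lower (darker).
Net so far: 2 1/3 stops darker. Aperture: f/8 → f/7.1 → f/6.3 → f/5.6 → f/5 → f/4.5 → f/4 → f/3.5.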